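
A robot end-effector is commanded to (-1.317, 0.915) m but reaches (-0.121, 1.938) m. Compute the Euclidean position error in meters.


dx = -0.121 - (-1.317) = 1.1960, dy = 1.938 - (0.915) = 1.0230
err = sqrt(1.430416 + 1.046529) = 1.5738

1.5738 m


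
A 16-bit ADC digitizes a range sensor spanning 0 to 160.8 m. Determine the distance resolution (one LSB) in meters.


res = range / 2^n = 160.8/2^16 = 160.8/65536 = 0.0025

0.0025 m


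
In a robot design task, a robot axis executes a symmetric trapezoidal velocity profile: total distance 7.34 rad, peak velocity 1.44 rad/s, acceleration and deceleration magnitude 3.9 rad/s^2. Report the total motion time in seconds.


t_acc = v/a = 1.44/3.9 = 0.369231 s
d_acc = v^2/(2a) = 0.265846 rad (each ramp)
d_cruise = 7.34 - 2*0.265846 = 6.808308 rad
t_cruise = 6.808308/1.44 = 4.727992 s
t_total = 2*0.369231 + 4.727992 = 5.4665

5.4665 s


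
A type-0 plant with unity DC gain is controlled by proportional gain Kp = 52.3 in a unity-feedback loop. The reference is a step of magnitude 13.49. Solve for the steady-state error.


e_ss = R/(1 + Kp) = 13.49/(1 + 52.3) = 13.49/53.3000 = 0.2531

0.2531


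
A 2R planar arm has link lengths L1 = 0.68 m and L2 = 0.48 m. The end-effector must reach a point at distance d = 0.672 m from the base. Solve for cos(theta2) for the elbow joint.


cos(th2) = (d^2 - L1^2 - L2^2)/(2*L1*L2) = (0.672^2 - 0.68^2 - 0.48^2)/(2*0.68*0.48) = -0.3695

-0.3695


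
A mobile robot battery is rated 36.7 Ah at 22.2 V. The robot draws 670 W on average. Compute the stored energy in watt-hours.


E = capacity * V = 36.7*22.2 = 814.7400

814.7400 Wh


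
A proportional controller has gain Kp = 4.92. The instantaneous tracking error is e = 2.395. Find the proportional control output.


u_P = Kp * e = 4.92 * 2.395 = 11.7834

11.7834


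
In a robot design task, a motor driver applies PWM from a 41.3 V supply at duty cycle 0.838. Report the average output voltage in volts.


V_avg = V_supply * D = 41.3*0.838 = 34.6094

34.6094 V


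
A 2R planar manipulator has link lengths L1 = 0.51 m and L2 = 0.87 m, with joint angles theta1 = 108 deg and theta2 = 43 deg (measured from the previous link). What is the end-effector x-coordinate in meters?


x = L1*cos(th1) + L2*cos(th1+th2) = 0.51*cos(108 deg) + 0.87*cos(151 deg) = -0.9185

-0.9185 m


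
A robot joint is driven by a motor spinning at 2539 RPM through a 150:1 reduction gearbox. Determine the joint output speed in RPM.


omega_joint = omega_motor / N = 2539 / 150 = 16.9267

16.9267 RPM


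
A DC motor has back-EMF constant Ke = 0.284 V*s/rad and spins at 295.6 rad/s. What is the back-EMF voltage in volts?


V_emf = Ke * omega = 0.284*295.6 = 83.9504

83.9504 V


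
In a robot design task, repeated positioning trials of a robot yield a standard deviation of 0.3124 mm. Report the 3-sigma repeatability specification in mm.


repeatability = 3*sigma = 3*0.3124 = 0.9372

0.9372 mm


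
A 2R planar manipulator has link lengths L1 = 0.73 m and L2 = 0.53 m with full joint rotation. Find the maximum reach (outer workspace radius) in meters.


r_max = L1 + L2 = 0.73 + 0.53 = 1.2600

1.2600 m


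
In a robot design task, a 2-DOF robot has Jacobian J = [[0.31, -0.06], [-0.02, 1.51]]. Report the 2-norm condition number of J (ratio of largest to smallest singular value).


JJ^T eigenvalues: trace(JJ^T) = 2.3802, det(JJ^T) = det(J)^2 = 0.21799561
s_max^2 = (2.3802 + sqrt(4.79336960))/2 = 2.28478827
s_min^2 = (2.3802 - sqrt(4.79336960))/2 = 0.09541173
kappa = s_max/s_min = sqrt(2.28478827/0.09541173) = 4.8935

4.8935


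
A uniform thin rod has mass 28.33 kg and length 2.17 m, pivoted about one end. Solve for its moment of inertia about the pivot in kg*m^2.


I = (1/3)*m*L^2 = (1/3)*28.33*2.17^2 = 44.4677

44.4677 kg*m^2


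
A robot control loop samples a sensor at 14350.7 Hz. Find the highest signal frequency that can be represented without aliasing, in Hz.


f_max = f_s/2 = 14350.7/2 = 7175.3500

7175.3500 Hz


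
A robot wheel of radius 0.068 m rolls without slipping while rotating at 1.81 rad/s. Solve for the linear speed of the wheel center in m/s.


v = omega * r = 1.81 * 0.068 = 0.1231

0.1231 m/s


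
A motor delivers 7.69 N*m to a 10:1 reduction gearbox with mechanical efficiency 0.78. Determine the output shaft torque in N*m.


tau_out = tau_in * N * eta = 7.69 * 10 * 0.78 = 59.9820

59.9820 N*m


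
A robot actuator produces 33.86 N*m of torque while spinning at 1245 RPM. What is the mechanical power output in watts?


omega = 1245 * 2*pi/60 = 130.376095 rad/s
P = tau * omega = 33.86 * 130.376095 = 4414.5346

4414.5346 W


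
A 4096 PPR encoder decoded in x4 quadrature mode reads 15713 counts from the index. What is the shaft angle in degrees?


angle = counts * 360 / (PPR*4) = 15713 * 360 / 16384 = 345.2563

345.2563 degrees


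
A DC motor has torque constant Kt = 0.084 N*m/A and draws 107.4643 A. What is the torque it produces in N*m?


tau = Kt * I = 0.084*107.4643 = 9.0270

9.0270 N*m


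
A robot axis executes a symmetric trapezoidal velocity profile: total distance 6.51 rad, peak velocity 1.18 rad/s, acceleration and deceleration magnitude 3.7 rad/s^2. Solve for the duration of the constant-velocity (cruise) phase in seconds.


t_acc = v/a = 0.318919 s, d_acc = v^2/(2a) = 0.188162 rad each
d_cruise = 6.51 - 2*0.188162 = 6.133676 rad
t_cruise = d_cruise/v = 6.133676/1.18 = 5.1980

5.1980 s


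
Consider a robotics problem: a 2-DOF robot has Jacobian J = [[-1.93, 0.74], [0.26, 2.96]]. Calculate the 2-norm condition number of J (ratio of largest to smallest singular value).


JJ^T eigenvalues: trace(JJ^T) = 13.1017, det(JJ^T) = det(J)^2 = 34.87138704
s_max^2 = (13.1017 + sqrt(32.16899473))/2 = 9.38673587
s_min^2 = (13.1017 - sqrt(32.16899473))/2 = 3.71496413
kappa = s_max/s_min = sqrt(9.38673587/3.71496413) = 1.5896

1.5896


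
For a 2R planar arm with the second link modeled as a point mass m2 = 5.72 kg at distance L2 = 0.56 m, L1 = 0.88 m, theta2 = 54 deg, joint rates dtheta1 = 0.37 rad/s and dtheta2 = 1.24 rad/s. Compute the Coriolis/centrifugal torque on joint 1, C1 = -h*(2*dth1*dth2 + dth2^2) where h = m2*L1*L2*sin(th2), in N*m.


h = m2*L1*L2*sin(th2) = 5.72*0.88*0.56*sin(54 deg) = 2.280470
C1 = -h*(2*0.37*1.24 + 1.24^2) = -2.280470*2.4552 = -5.5990

-5.5990 N*m


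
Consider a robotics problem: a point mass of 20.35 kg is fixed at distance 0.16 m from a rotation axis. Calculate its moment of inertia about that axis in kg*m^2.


I = m*r^2 = 20.35*0.16^2 = 0.5210

0.5210 kg*m^2


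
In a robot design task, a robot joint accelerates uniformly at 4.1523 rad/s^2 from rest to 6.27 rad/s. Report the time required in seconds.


t = delta_omega / alpha = 6.27 / 4.1523 = 1.5100

1.5100 s


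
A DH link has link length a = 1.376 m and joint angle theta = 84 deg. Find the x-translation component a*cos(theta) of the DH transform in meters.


a*cos(theta) = 1.376*cos(84 deg) = 0.1438

0.1438 m


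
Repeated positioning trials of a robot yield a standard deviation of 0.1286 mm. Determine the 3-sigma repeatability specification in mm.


repeatability = 3*sigma = 3*0.1286 = 0.3858

0.3858 mm


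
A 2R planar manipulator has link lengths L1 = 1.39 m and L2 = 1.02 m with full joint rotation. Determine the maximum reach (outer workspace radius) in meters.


r_max = L1 + L2 = 1.39 + 1.02 = 2.4100

2.4100 m


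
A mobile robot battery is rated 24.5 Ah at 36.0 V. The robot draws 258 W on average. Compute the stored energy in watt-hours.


E = capacity * V = 24.5*36.0 = 882.0000

882.0000 Wh


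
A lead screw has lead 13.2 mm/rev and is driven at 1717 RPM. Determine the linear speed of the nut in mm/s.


v = lead * (RPM/60) = 13.2*1717/60 = 377.7400

377.7400 mm/s


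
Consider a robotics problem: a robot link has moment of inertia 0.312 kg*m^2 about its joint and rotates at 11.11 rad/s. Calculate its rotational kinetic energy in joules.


KE = (1/2)*I*omega^2 = 0.5*0.312*11.11^2 = 19.2554

19.2554 J


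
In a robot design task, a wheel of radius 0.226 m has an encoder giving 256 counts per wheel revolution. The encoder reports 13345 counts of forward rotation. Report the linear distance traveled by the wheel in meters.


revs = 13345/256 = 52.128906
d = revs * 2*pi*r = 52.128906 * 2*pi*0.226 = 74.0230

74.0230 m


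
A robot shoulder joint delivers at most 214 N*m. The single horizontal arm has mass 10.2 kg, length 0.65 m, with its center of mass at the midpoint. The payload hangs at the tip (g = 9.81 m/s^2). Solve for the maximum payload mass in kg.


tau_arm = m_arm*g*(L/2) = 10.2*9.81*0.65/2 = 32.5202 N*m
tau_payload = tau_max - tau_arm = 214 - 32.5202 = 181.4798
m_payload = tau_payload / (g*L) = 181.4798 / (9.81*0.65) = 28.4607

28.4607 kg


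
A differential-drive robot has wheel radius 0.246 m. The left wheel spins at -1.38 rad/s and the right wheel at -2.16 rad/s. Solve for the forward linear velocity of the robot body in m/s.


v = r*(wR + wL)/2 = 0.246*(-2.16 + -1.38)/2 = -0.4354

-0.4354 m/s


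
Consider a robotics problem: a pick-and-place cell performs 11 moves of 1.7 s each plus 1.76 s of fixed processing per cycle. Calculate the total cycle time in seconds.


T = 11*1.7 + 1.76 = 20.4600

20.4600 s


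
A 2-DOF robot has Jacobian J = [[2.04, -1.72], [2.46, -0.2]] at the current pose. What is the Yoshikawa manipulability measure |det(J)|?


det(J) = 2.04*-0.2 - (-1.72)*(2.46) = 3.8232
|det(J)| = 3.8232

3.8232


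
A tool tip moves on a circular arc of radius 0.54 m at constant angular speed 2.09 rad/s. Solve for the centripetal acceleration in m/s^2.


a_c = omega^2 * r = 2.09^2 * 0.54 = 2.3588

2.3588 m/s^2


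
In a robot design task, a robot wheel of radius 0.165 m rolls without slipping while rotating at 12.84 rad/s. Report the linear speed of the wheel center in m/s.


v = omega * r = 12.84 * 0.165 = 2.1186

2.1186 m/s


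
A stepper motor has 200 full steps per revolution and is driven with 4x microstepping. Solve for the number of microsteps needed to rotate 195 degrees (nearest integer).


step_size = 360/(200*4) = 360/800 = 0.450000 deg
n = 195/(360/800) = 195*800/360 = 433.3333 -> 433

433 steps


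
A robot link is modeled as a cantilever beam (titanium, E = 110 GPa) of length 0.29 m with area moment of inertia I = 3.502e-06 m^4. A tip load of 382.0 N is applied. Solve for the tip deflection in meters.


delta = F*L^3/(3*E*I) = 382.0*0.29^3/(3*1.100e+11*3.502e-06)
      = 9.316598/1155660 = 8.0617e-06

8.0617e-06 m


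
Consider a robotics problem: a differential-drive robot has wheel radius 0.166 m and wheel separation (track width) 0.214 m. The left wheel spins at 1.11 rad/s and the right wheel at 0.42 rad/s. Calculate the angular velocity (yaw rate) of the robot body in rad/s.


omega = r*(wR - wL)/L = 0.166*(0.42 - (1.11))/0.214 = -0.5352

-0.5352 rad/s


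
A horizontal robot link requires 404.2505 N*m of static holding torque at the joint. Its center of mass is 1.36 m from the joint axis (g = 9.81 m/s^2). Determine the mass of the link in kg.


m = tau / (g*L) = 404.2505 / (9.81 * 1.36) = 30.3000

30.3000 kg


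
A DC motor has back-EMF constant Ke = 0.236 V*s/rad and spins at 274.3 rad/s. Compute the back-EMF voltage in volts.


V_emf = Ke * omega = 0.236*274.3 = 64.7348

64.7348 V


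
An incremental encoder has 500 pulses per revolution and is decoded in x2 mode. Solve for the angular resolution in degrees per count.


resolution = 360 / (PPR * 2) = 360 / 1000 = 0.3600

0.3600 degrees


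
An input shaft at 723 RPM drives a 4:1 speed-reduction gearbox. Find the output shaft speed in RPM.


omega_out = omega_in / N = 723 / 4 = 180.7500

180.7500 RPM


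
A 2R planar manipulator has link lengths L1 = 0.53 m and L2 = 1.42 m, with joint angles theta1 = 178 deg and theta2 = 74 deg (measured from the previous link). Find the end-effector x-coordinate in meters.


x = L1*cos(th1) + L2*cos(th1+th2) = 0.53*cos(178 deg) + 1.42*cos(252 deg) = -0.9685

-0.9685 m


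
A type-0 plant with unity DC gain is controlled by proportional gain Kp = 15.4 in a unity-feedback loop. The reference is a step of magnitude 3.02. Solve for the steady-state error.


e_ss = R/(1 + Kp) = 3.02/(1 + 15.4) = 3.02/16.4000 = 0.1841

0.1841


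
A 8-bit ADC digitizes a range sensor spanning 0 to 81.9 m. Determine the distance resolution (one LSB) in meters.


res = range / 2^n = 81.9/2^8 = 81.9/256 = 0.3199

0.3199 m


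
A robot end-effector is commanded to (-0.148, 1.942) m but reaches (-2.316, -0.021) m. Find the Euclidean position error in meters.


dx = -2.316 - (-0.148) = -2.1680, dy = -0.021 - (1.942) = -1.9630
err = sqrt(4.700224 + 3.853369) = 2.9247

2.9247 m


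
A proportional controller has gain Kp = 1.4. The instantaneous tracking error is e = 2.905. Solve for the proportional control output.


u_P = Kp * e = 1.4 * 2.905 = 4.0670

4.0670


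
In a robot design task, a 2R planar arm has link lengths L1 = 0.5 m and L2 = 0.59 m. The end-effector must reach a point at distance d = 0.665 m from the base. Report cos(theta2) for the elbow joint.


cos(th2) = (d^2 - L1^2 - L2^2)/(2*L1*L2) = (0.665^2 - 0.5^2 - 0.59^2)/(2*0.5*0.59) = -0.2642

-0.2642


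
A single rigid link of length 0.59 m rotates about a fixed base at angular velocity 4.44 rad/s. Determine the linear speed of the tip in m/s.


v = L*omega = 0.59 * 4.44 = 2.6196

2.6196 m/s


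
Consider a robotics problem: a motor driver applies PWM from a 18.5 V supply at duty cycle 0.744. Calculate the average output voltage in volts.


V_avg = V_supply * D = 18.5*0.744 = 13.7640

13.7640 V


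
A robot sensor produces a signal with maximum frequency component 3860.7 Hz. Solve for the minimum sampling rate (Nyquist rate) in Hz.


f_s,min = 2*f_max = 2*3860.7 = 7721.4000

7721.4000 Hz


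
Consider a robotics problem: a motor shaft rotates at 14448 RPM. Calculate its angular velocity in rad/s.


omega = 14448 * 2*pi/60 = 1512.9910

1512.9910 rad/s


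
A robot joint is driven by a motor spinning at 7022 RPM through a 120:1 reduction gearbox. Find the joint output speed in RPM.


omega_joint = omega_motor / N = 7022 / 120 = 58.5167

58.5167 RPM


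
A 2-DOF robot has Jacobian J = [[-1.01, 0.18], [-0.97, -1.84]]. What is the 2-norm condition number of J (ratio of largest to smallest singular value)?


JJ^T eigenvalues: trace(JJ^T) = 5.3790, det(JJ^T) = det(J)^2 = 4.13308900
s_max^2 = (5.3790 + sqrt(12.40128500))/2 = 4.45027291
s_min^2 = (5.3790 - sqrt(12.40128500))/2 = 0.92872709
kappa = s_max/s_min = sqrt(4.45027291/0.92872709) = 2.1890

2.1890


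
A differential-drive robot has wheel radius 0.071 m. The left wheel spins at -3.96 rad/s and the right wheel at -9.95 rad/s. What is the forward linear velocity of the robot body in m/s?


v = r*(wR + wL)/2 = 0.071*(-9.95 + -3.96)/2 = -0.4938

-0.4938 m/s


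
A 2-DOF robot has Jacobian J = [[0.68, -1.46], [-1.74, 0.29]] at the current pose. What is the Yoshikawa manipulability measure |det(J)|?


det(J) = 0.68*0.29 - (-1.46)*(-1.74) = -2.3432
|det(J)| = 2.3432

2.3432


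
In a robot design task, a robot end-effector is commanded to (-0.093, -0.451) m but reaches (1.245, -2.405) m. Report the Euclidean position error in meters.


dx = 1.245 - (-0.093) = 1.3380, dy = -2.405 - (-0.451) = -1.9540
err = sqrt(1.790244 + 3.818116) = 2.3682

2.3682 m


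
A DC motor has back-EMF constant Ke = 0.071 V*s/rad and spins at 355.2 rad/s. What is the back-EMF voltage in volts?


V_emf = Ke * omega = 0.071*355.2 = 25.2192

25.2192 V


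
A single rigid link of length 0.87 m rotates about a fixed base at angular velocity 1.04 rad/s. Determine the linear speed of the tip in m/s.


v = L*omega = 0.87 * 1.04 = 0.9048

0.9048 m/s


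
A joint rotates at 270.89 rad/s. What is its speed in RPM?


RPM = 270.89 * 60/(2*pi) = 2586.8090

2586.8090 RPM


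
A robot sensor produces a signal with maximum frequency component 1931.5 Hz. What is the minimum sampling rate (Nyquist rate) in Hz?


f_s,min = 2*f_max = 2*1931.5 = 3863.0000

3863.0000 Hz


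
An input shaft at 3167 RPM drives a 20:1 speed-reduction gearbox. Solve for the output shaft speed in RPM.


omega_out = omega_in / N = 3167 / 20 = 158.3500

158.3500 RPM


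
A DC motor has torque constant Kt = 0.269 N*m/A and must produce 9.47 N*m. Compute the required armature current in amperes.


I = tau / Kt = 9.47/0.269 = 35.2045

35.2045 A


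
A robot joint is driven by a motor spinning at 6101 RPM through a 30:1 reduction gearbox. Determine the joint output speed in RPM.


omega_joint = omega_motor / N = 6101 / 30 = 203.3667

203.3667 RPM


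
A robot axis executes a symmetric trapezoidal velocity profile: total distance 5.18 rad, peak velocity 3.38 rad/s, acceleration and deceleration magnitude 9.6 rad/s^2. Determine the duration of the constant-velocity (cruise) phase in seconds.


t_acc = v/a = 0.352083 s, d_acc = v^2/(2a) = 0.595021 rad each
d_cruise = 5.18 - 2*0.595021 = 3.989958 rad
t_cruise = d_cruise/v = 3.989958/3.38 = 1.1805

1.1805 s


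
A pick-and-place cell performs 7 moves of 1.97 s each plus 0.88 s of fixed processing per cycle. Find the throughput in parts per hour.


T_cycle = 7*1.97 + 0.88 = 14.6700 s
rate = 3600/T = 245.3988

245.3988 parts/hour


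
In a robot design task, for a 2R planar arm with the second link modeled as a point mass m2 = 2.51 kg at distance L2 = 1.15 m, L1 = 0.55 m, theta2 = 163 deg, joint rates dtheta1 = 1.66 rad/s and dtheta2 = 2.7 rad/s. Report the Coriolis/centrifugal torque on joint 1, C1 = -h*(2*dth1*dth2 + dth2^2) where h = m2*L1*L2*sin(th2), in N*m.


h = m2*L1*L2*sin(th2) = 2.51*0.55*1.15*sin(163 deg) = 0.464162
C1 = -h*(2*1.66*2.7 + 2.7^2) = -0.464162*16.2540 = -7.5445

-7.5445 N*m


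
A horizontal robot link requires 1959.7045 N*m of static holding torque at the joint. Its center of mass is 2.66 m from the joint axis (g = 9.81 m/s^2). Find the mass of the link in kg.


m = tau / (g*L) = 1959.7045 / (9.81 * 2.66) = 75.1000

75.1000 kg


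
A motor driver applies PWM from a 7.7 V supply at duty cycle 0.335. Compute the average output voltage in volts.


V_avg = V_supply * D = 7.7*0.335 = 2.5795

2.5795 V


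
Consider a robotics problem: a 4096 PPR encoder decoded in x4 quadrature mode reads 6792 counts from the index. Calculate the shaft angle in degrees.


angle = counts * 360 / (PPR*4) = 6792 * 360 / 16384 = 149.2383

149.2383 degrees


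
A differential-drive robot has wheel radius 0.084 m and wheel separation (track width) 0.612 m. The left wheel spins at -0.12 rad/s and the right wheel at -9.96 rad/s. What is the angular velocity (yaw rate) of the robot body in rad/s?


omega = r*(wR - wL)/L = 0.084*(-9.96 - (-0.12))/0.612 = -1.3506

-1.3506 rad/s


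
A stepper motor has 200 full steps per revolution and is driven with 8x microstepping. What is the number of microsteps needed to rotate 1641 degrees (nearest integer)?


step_size = 360/(200*8) = 360/1600 = 0.225000 deg
n = 1641/(360/1600) = 1641*1600/360 = 7293.3333 -> 7293

7293 steps


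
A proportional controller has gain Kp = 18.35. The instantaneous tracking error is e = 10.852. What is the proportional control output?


u_P = Kp * e = 18.35 * 10.852 = 199.1342

199.1342


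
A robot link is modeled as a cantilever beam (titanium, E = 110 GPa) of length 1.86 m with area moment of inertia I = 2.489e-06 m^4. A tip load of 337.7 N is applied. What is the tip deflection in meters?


delta = F*L^3/(3*E*I) = 337.7*1.86^3/(3*1.100e+11*2.489e-06)
      = 2173.0508712/821370 = 0.0026

0.0026 m


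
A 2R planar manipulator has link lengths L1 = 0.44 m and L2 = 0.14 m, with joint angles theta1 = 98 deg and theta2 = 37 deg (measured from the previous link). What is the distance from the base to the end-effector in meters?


x = L1*cos(th1) + L2*cos(th1+th2) = -0.160231
y = L1*sin(th1) + L2*sin(th1+th2) = 0.534713
d = sqrt(x^2 + y^2) = sqrt(0.025674 + 0.285918) = 0.5582

0.5582 m


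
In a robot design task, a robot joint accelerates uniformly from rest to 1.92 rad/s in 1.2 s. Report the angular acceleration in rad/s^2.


alpha = delta_omega / t = 1.92 / 1.2 = 1.6000

1.6000 rad/s^2


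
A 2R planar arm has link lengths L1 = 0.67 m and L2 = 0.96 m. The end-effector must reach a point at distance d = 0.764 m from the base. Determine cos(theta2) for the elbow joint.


cos(th2) = (d^2 - L1^2 - L2^2)/(2*L1*L2) = (0.764^2 - 0.67^2 - 0.96^2)/(2*0.67*0.96) = -0.6116

-0.6116


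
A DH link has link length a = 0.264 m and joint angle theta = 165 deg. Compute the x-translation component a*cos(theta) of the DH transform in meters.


a*cos(theta) = 0.264*cos(165 deg) = -0.2550

-0.2550 m


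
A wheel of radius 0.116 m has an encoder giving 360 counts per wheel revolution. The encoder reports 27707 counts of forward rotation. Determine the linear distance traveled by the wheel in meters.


revs = 27707/360 = 76.963889
d = revs * 2*pi*r = 76.963889 * 2*pi*0.116 = 56.0951

56.0951 m


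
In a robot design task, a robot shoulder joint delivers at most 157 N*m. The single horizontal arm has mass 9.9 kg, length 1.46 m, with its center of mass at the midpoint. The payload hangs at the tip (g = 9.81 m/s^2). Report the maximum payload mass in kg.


tau_arm = m_arm*g*(L/2) = 9.9*9.81*1.46/2 = 70.8969 N*m
tau_payload = tau_max - tau_arm = 157 - 70.8969 = 86.1031
m_payload = tau_payload / (g*L) = 86.1031 / (9.81*1.46) = 6.0117

6.0117 kg


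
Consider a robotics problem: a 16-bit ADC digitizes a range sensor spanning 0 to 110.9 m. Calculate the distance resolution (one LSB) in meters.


res = range / 2^n = 110.9/2^16 = 110.9/65536 = 0.0017

0.0017 m


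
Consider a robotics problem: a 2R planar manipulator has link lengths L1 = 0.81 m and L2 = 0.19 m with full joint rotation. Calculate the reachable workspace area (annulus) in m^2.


r_max = L1 + L2 = 1.0000, r_min = |L1 - L2| = 0.6200
A = pi*(r_max^2 - r_min^2) = pi*(1.0000 - 0.3844) = 1.9340

1.9340 m^2


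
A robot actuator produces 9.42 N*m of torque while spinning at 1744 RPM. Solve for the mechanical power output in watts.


omega = 1744 * 2*pi/60 = 182.631253 rad/s
P = tau * omega = 9.42 * 182.631253 = 1720.3864

1720.3864 W


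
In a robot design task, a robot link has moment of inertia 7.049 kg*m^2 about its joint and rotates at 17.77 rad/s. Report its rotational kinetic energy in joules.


KE = (1/2)*I*omega^2 = 0.5*7.049*17.77^2 = 1112.9416

1112.9416 J


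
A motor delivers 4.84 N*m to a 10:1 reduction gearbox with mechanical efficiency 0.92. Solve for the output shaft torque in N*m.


tau_out = tau_in * N * eta = 4.84 * 10 * 0.92 = 44.5280

44.5280 N*m


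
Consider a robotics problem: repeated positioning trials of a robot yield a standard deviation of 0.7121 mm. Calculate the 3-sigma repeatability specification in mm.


repeatability = 3*sigma = 3*0.7121 = 2.1363

2.1363 mm


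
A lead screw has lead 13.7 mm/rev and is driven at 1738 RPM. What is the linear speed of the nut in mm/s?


v = lead * (RPM/60) = 13.7*1738/60 = 396.8433

396.8433 mm/s


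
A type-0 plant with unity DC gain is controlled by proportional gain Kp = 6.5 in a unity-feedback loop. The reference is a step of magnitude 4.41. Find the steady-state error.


e_ss = R/(1 + Kp) = 4.41/(1 + 6.5) = 4.41/7.5000 = 0.5880

0.5880


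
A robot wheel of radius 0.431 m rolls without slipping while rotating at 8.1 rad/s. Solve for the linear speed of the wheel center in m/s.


v = omega * r = 8.1 * 0.431 = 3.4911

3.4911 m/s


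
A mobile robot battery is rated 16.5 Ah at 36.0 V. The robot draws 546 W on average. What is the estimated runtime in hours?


E = 16.5*36.0 = 594.0000 Wh
t = E/P = 594.0000/546 = 1.0879

1.0879 hours


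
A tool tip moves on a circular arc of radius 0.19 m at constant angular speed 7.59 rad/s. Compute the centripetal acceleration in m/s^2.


a_c = omega^2 * r = 7.59^2 * 0.19 = 10.9455

10.9455 m/s^2


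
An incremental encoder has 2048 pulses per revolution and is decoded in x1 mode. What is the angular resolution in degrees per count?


resolution = 360 / (PPR * 1) = 360 / 2048 = 0.1758

0.1758 degrees


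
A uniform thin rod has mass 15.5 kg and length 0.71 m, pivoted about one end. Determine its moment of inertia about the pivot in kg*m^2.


I = (1/3)*m*L^2 = (1/3)*15.5*0.71^2 = 2.6045

2.6045 kg*m^2


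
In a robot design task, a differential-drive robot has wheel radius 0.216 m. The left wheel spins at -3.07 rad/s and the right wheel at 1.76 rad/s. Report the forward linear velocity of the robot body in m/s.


v = r*(wR + wL)/2 = 0.216*(1.76 + -3.07)/2 = -0.1415

-0.1415 m/s


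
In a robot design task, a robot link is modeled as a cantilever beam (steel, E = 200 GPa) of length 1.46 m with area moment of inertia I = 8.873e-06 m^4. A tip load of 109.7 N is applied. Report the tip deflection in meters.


delta = F*L^3/(3*E*I) = 109.7*1.46^3/(3*2.000e+11*8.873e-06)
      = 341.4013192/5323800 = 6.4127e-05

6.4127e-05 m


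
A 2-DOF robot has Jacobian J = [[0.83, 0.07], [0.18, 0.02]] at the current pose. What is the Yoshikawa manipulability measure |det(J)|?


det(J) = 0.83*0.02 - (0.07)*(0.18) = 0.0040
|det(J)| = 0.0040

0.0040


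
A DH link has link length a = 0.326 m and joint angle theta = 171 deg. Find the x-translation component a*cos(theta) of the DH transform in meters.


a*cos(theta) = 0.326*cos(171 deg) = -0.3220

-0.3220 m


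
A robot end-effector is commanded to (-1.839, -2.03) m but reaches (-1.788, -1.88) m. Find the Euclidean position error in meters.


dx = -1.788 - (-1.839) = 0.0510, dy = -1.88 - (-2.03) = 0.1500
err = sqrt(0.002601 + 0.022500) = 0.1584

0.1584 m


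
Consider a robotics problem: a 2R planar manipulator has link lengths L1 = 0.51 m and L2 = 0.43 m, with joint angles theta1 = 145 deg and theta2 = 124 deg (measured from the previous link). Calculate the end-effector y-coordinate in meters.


y = L1*sin(th1) + L2*sin(th1+th2) = 0.51*sin(145 deg) + 0.43*sin(269 deg) = -0.1374

-0.1374 m


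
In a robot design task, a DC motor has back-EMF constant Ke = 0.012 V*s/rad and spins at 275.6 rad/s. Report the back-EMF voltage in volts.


V_emf = Ke * omega = 0.012*275.6 = 3.3072

3.3072 V


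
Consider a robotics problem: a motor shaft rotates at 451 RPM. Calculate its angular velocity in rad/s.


omega = 451 * 2*pi/60 = 47.2286

47.2286 rad/s


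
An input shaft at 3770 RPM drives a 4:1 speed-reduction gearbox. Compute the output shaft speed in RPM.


omega_out = omega_in / N = 3770 / 4 = 942.5000

942.5000 RPM


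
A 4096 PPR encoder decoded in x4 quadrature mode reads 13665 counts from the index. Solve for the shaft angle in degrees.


angle = counts * 360 / (PPR*4) = 13665 * 360 / 16384 = 300.2563

300.2563 degrees


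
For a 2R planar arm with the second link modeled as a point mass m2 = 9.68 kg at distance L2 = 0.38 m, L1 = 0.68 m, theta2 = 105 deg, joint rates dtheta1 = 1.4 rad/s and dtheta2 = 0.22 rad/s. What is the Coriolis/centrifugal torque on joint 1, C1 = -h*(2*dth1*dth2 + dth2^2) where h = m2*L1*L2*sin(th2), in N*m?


h = m2*L1*L2*sin(th2) = 9.68*0.68*0.38*sin(105 deg) = 2.416082
C1 = -h*(2*1.4*0.22 + 0.22^2) = -2.416082*0.6644 = -1.6052

-1.6052 N*m


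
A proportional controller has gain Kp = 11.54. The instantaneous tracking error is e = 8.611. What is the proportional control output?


u_P = Kp * e = 11.54 * 8.611 = 99.3709

99.3709


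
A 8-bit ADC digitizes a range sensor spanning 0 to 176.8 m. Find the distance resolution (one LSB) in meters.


res = range / 2^n = 176.8/2^8 = 176.8/256 = 0.6906

0.6906 m


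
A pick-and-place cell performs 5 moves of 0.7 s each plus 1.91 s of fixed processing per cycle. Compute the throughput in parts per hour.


T_cycle = 5*0.7 + 1.91 = 5.4100 s
rate = 3600/T = 665.4344

665.4344 parts/hour


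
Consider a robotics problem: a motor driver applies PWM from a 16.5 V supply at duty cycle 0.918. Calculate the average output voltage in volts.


V_avg = V_supply * D = 16.5*0.918 = 15.1470

15.1470 V


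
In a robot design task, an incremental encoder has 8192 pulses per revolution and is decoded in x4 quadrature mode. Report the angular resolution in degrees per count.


resolution = 360 / (PPR * 4) = 360 / 32768 = 0.0110

0.0110 degrees


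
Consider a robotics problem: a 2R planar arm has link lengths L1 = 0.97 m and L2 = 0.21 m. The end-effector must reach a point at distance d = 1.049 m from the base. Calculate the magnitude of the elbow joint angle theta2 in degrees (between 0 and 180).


cos(th2) = (d^2 - L1^2 - L2^2)/(2*L1*L2) = (1.049^2 - 0.97^2 - 0.21^2)/(2*0.97*0.21) = 0.28326215
th2 = acos(0.28326215) = 73.5450 deg

73.5450 degrees


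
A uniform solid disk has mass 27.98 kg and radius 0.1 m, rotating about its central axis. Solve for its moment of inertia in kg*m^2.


I = (1/2)*m*R^2 = 0.5*27.98*0.1^2 = 0.1399

0.1399 kg*m^2


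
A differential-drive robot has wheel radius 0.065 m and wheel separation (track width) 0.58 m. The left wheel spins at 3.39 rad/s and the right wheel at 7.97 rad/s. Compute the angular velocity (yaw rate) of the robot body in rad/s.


omega = r*(wR - wL)/L = 0.065*(7.97 - (3.39))/0.58 = 0.5133

0.5133 rad/s


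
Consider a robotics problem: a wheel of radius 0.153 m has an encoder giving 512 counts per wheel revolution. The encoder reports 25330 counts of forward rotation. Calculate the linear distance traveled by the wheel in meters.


revs = 25330/512 = 49.472656
d = revs * 2*pi*r = 49.472656 * 2*pi*0.153 = 47.5594

47.5594 m


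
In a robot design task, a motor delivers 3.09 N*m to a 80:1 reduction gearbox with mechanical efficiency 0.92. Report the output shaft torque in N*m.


tau_out = tau_in * N * eta = 3.09 * 80 * 0.92 = 227.4240

227.4240 N*m


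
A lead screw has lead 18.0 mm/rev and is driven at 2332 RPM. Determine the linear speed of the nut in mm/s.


v = lead * (RPM/60) = 18.0*2332/60 = 699.6000

699.6000 mm/s


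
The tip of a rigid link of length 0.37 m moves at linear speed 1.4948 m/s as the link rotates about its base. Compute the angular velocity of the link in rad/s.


omega = v / L = 1.4948 / 0.37 = 4.0400

4.0400 rad/s


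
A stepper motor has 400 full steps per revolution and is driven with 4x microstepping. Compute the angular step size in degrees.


step = 360/(400*4) = 360/1600 = 0.2250

0.2250 degrees


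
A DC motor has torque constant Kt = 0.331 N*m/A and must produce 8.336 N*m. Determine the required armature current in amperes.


I = tau / Kt = 8.336/0.331 = 25.1843

25.1843 A


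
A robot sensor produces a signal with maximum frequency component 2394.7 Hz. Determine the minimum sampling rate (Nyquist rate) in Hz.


f_s,min = 2*f_max = 2*2394.7 = 4789.4000

4789.4000 Hz


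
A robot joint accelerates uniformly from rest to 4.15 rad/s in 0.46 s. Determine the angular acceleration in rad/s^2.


alpha = delta_omega / t = 4.15 / 0.46 = 9.0217

9.0217 rad/s^2


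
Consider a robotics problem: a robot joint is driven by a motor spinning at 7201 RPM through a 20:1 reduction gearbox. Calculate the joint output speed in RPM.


omega_joint = omega_motor / N = 7201 / 20 = 360.0500

360.0500 RPM


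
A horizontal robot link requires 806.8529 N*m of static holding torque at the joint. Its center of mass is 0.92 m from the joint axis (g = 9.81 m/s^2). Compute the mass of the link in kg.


m = tau / (g*L) = 806.8529 / (9.81 * 0.92) = 89.4000

89.4000 kg


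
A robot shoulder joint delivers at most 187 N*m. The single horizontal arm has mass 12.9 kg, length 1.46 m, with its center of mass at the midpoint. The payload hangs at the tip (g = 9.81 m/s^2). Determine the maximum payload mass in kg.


tau_arm = m_arm*g*(L/2) = 12.9*9.81*1.46/2 = 92.3808 N*m
tau_payload = tau_max - tau_arm = 187 - 92.3808 = 94.6192
m_payload = tau_payload / (g*L) = 94.6192 / (9.81*1.46) = 6.6063

6.6063 kg


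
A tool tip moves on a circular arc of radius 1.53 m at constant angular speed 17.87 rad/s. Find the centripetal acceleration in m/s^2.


a_c = omega^2 * r = 17.87^2 * 1.53 = 488.5855

488.5855 m/s^2


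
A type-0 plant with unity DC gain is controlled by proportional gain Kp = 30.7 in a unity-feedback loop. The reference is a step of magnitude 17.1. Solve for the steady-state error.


e_ss = R/(1 + Kp) = 17.1/(1 + 30.7) = 17.1/31.7000 = 0.5394

0.5394


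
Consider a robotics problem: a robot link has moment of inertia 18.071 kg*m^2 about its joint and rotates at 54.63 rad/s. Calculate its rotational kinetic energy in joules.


KE = (1/2)*I*omega^2 = 0.5*18.071*54.63^2 = 26965.8796

26965.8796 J


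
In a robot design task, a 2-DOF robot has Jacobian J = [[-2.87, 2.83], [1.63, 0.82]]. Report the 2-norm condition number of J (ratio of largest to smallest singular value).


JJ^T eigenvalues: trace(JJ^T) = 19.5751, det(JJ^T) = det(J)^2 = 48.52933569
s_max^2 = (19.5751 + sqrt(189.06719725))/2 = 16.66263540
s_min^2 = (19.5751 - sqrt(189.06719725))/2 = 2.91246460
kappa = s_max/s_min = sqrt(16.66263540/2.91246460) = 2.3919

2.3919


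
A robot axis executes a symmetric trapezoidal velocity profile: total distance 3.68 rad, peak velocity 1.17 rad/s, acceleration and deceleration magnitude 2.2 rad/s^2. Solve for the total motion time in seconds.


t_acc = v/a = 1.17/2.2 = 0.531818 s
d_acc = v^2/(2a) = 0.311114 rad (each ramp)
d_cruise = 3.68 - 2*0.311114 = 3.057772 rad
t_cruise = 3.057772/1.17 = 2.613480 s
t_total = 2*0.531818 + 2.613480 = 3.6771

3.6771 s


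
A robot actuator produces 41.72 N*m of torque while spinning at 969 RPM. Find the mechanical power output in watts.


omega = 969 * 2*pi/60 = 101.473443 rad/s
P = tau * omega = 41.72 * 101.473443 = 4233.4720

4233.4720 W


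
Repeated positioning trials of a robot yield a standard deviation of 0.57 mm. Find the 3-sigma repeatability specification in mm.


repeatability = 3*sigma = 3*0.57 = 1.7100

1.7100 mm


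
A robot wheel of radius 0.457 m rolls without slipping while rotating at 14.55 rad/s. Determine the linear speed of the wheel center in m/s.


v = omega * r = 14.55 * 0.457 = 6.6494

6.6494 m/s


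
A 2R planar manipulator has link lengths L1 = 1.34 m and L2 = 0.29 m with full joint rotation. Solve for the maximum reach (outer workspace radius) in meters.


r_max = L1 + L2 = 1.34 + 0.29 = 1.6300

1.6300 m


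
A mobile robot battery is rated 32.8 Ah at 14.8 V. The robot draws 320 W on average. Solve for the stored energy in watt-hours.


E = capacity * V = 32.8*14.8 = 485.4400

485.4400 Wh


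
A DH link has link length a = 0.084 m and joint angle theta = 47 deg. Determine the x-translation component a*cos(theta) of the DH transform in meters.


a*cos(theta) = 0.084*cos(47 deg) = 0.0573

0.0573 m


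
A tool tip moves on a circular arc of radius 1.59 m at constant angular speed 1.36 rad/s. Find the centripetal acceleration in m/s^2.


a_c = omega^2 * r = 1.36^2 * 1.59 = 2.9409

2.9409 m/s^2


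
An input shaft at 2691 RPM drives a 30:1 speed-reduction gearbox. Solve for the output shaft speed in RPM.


omega_out = omega_in / N = 2691 / 30 = 89.7000

89.7000 RPM


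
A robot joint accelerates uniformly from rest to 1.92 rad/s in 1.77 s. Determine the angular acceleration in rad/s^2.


alpha = delta_omega / t = 1.92 / 1.77 = 1.0847

1.0847 rad/s^2


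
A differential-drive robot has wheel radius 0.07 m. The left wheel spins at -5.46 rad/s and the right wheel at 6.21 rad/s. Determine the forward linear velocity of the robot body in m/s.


v = r*(wR + wL)/2 = 0.07*(6.21 + -5.46)/2 = 0.0263

0.0263 m/s


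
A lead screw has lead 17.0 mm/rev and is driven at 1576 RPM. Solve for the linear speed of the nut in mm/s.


v = lead * (RPM/60) = 17.0*1576/60 = 446.5333

446.5333 mm/s


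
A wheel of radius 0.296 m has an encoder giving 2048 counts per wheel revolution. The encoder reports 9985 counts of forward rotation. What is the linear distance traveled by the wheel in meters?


revs = 9985/2048 = 4.875488
d = revs * 2*pi*r = 4.875488 * 2*pi*0.296 = 9.0675

9.0675 m


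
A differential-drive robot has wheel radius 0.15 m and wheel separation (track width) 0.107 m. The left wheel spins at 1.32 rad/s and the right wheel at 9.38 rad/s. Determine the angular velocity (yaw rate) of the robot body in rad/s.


omega = r*(wR - wL)/L = 0.15*(9.38 - (1.32))/0.107 = 11.2991

11.2991 rad/s


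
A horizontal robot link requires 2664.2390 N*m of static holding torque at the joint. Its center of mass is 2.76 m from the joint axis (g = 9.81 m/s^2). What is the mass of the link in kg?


m = tau / (g*L) = 2664.2390 / (9.81 * 2.76) = 98.4000

98.4000 kg


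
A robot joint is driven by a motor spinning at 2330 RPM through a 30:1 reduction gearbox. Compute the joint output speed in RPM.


omega_joint = omega_motor / N = 2330 / 30 = 77.6667

77.6667 RPM


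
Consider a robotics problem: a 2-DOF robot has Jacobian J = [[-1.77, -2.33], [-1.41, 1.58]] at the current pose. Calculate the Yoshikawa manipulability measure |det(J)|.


det(J) = -1.77*1.58 - (-2.33)*(-1.41) = -6.0819
|det(J)| = 6.0819

6.0819


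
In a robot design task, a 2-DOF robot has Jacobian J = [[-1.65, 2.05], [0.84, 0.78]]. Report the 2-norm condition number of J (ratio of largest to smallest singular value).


JJ^T eigenvalues: trace(JJ^T) = 8.2390, det(JJ^T) = det(J)^2 = 9.05408100
s_max^2 = (8.2390 + sqrt(31.66479700))/2 = 6.93307411
s_min^2 = (8.2390 - sqrt(31.66479700))/2 = 1.30592589
kappa = s_max/s_min = sqrt(6.93307411/1.30592589) = 2.3041

2.3041


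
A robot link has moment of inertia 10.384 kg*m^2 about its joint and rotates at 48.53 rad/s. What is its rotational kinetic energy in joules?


KE = (1/2)*I*omega^2 = 0.5*10.384*48.53^2 = 12227.9954

12227.9954 J


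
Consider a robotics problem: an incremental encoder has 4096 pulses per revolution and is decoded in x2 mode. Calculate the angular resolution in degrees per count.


resolution = 360 / (PPR * 2) = 360 / 8192 = 0.0439

0.0439 degrees


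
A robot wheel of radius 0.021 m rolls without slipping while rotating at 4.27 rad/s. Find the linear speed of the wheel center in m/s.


v = omega * r = 4.27 * 0.021 = 0.0897

0.0897 m/s


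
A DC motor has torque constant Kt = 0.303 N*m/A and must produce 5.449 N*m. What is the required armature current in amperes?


I = tau / Kt = 5.449/0.303 = 17.9835

17.9835 A


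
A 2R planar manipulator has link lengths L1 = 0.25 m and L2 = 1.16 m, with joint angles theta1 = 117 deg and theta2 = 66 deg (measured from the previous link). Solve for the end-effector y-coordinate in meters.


y = L1*sin(th1) + L2*sin(th1+th2) = 0.25*sin(117 deg) + 1.16*sin(183 deg) = 0.1620

0.1620 m


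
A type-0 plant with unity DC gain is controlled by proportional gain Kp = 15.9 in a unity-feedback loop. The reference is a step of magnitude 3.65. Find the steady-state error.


e_ss = R/(1 + Kp) = 3.65/(1 + 15.9) = 3.65/16.9000 = 0.2160

0.2160


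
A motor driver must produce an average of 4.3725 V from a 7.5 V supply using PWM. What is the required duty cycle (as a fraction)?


D = V_avg/V_supply = 4.3725/7.5 = 0.5830

0.5830


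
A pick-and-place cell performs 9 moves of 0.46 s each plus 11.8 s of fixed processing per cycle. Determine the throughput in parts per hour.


T_cycle = 9*0.46 + 11.8 = 15.9400 s
rate = 3600/T = 225.8469

225.8469 parts/hour
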